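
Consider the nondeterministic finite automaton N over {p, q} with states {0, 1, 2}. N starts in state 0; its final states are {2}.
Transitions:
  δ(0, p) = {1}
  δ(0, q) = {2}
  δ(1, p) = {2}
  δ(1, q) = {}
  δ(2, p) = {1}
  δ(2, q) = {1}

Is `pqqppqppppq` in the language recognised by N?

rejected

Start: {0}
read p: {1}
read q: {}
The reachable set is empty and stays empty for the remaining 9 symbols.
Reachable ∩ accepting = {} — empty.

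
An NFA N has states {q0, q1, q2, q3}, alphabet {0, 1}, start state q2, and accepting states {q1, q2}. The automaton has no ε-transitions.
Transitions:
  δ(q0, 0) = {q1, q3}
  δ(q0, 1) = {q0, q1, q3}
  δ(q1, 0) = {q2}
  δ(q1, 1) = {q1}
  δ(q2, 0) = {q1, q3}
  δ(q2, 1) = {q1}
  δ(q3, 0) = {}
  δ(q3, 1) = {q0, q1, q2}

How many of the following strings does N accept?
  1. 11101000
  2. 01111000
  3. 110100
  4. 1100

11101000: accepted
01111000: accepted
110100: accepted
1100: accepted

4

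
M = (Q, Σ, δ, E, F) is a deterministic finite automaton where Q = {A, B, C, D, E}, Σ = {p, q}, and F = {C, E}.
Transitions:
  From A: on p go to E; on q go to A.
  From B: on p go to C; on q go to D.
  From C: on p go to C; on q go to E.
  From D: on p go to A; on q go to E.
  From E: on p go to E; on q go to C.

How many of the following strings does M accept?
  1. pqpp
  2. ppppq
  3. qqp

3

pqpp: accepted
ppppq: accepted
qqp: accepted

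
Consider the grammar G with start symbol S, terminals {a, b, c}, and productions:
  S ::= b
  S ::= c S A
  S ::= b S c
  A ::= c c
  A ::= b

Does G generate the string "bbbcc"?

yes

S ⇒ bSc ⇒ bbScc ⇒ bbbcc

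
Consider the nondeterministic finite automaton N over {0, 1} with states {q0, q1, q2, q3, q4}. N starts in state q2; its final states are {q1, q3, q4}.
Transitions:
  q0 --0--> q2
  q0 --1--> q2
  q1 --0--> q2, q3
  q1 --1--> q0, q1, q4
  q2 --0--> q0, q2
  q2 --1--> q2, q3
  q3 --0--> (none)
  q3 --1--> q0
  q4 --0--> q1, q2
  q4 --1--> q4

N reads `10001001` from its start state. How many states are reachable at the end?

2

Start: {q2}
read 1: {q2, q3}
read 0: {q0, q2}
read 0: {q0, q2}
read 0: {q0, q2}
read 1: {q2, q3}
read 0: {q0, q2}
read 0: {q0, q2}
read 1: {q2, q3}
Final reachable set {q2, q3} has 2 states.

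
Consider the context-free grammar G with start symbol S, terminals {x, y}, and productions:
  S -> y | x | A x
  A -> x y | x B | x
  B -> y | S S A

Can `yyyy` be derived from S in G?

no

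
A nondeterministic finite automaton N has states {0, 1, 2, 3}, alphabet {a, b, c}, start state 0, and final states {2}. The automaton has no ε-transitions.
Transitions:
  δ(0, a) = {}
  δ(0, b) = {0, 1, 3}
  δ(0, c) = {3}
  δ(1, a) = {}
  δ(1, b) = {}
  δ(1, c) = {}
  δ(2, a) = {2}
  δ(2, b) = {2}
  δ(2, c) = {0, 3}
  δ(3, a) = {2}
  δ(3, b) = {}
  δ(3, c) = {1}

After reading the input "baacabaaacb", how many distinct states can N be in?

3

Start: {0}
read b: {0, 1, 3}
read a: {2}
read a: {2}
read c: {0, 3}
read a: {2}
read b: {2}
read a: {2}
read a: {2}
read a: {2}
read c: {0, 3}
read b: {0, 1, 3}
Final reachable set {0, 1, 3} has 3 states.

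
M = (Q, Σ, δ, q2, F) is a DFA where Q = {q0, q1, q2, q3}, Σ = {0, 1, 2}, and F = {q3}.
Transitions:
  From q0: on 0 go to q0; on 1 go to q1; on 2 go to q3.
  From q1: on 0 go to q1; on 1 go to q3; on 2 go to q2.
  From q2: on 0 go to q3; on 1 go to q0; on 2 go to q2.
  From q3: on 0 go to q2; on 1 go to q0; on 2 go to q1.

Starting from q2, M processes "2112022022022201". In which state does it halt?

q2 --2--> q2
q2 --1--> q0
q0 --1--> q1
q1 --2--> q2
q2 --0--> q3
q3 --2--> q1
q1 --2--> q2
q2 --0--> q3
q3 --2--> q1
q1 --2--> q2
q2 --0--> q3
q3 --2--> q1
q1 --2--> q2
q2 --2--> q2
q2 --0--> q3
q3 --1--> q0

q0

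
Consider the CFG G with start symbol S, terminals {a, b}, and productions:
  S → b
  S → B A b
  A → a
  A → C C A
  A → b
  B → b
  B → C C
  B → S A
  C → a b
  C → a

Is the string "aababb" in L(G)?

no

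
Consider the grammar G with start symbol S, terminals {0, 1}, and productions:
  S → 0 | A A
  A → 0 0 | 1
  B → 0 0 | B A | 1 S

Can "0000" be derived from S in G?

S ⇒ AA ⇒ 00A ⇒ 0000

yes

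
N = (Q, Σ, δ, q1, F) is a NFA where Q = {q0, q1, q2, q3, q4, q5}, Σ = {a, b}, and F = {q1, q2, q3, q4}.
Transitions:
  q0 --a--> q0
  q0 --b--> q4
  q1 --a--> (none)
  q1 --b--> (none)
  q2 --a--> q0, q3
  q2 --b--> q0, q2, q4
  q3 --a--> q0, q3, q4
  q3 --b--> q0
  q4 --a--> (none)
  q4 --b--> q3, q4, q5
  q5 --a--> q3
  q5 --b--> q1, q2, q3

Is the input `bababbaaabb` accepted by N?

rejected

Start: {q1}
read b: {}
The reachable set is empty and stays empty for the remaining 10 symbols.
Reachable ∩ accepting = {} — empty.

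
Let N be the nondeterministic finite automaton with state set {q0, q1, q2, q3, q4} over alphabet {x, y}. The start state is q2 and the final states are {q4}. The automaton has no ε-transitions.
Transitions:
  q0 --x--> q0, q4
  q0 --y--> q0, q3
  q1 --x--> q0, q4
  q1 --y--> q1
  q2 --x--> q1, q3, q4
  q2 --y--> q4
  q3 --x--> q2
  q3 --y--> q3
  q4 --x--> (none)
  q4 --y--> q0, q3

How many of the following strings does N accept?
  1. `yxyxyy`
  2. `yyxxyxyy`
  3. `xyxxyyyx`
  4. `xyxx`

`yxyxyy`: rejected
`yyxxyxyy`: rejected
`xyxxyyyx`: accepted
`xyxx`: accepted

2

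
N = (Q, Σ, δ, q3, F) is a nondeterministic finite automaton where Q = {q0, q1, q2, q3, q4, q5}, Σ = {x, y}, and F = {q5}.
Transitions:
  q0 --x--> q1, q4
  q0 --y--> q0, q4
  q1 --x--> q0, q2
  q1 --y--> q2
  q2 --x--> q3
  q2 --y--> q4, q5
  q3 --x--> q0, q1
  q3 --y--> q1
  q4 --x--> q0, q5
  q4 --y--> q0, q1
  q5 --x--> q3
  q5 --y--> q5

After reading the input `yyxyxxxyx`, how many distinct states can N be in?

5

Start: {q3}
read y: {q1}
read y: {q2}
read x: {q3}
read y: {q1}
read x: {q0, q2}
read x: {q1, q3, q4}
read x: {q0, q1, q2, q5}
read y: {q0, q2, q4, q5}
read x: {q0, q1, q3, q4, q5}
Final reachable set {q0, q1, q3, q4, q5} has 5 states.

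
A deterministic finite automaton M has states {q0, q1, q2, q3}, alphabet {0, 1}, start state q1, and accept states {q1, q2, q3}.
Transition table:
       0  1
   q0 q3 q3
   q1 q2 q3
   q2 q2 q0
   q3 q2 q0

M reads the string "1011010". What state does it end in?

q3

q1 --1--> q3
q3 --0--> q2
q2 --1--> q0
q0 --1--> q3
q3 --0--> q2
q2 --1--> q0
q0 --0--> q3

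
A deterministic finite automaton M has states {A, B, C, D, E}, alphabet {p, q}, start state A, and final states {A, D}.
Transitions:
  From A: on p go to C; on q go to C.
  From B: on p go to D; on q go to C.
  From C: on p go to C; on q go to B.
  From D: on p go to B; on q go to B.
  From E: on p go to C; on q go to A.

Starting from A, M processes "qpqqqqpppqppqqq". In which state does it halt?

A --q--> C
C --p--> C
C --q--> B
B --q--> C
C --q--> B
B --q--> C
C --p--> C
C --p--> C
C --p--> C
C --q--> B
B --p--> D
D --p--> B
B --q--> C
C --q--> B
B --q--> C

C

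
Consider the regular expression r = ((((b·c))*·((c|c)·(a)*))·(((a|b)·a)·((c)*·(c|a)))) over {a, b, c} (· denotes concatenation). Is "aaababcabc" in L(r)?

No split of aaababcabc into u·v has (((b·c))*·((c|c)·(a)*)) matching u and (((a|b)·a)·((c)*·(c|a))) matching v.

no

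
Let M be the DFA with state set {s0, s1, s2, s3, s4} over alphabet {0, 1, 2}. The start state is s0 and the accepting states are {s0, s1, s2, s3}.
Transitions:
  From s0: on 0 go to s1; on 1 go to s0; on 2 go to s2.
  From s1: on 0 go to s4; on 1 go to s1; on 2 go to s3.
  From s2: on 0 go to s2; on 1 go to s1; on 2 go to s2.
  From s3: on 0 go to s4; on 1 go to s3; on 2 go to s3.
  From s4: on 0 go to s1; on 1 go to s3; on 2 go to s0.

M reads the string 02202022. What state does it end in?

s0 --0--> s1
s1 --2--> s3
s3 --2--> s3
s3 --0--> s4
s4 --2--> s0
s0 --0--> s1
s1 --2--> s3
s3 --2--> s3

s3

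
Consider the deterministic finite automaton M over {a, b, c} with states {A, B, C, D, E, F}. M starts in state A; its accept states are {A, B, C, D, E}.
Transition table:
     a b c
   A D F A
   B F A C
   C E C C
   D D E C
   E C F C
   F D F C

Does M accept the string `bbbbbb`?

rejected

A --b--> F
F --b--> F
F --b--> F
F --b--> F
F --b--> F
F --b--> F
End in state F, which is not an accepting state.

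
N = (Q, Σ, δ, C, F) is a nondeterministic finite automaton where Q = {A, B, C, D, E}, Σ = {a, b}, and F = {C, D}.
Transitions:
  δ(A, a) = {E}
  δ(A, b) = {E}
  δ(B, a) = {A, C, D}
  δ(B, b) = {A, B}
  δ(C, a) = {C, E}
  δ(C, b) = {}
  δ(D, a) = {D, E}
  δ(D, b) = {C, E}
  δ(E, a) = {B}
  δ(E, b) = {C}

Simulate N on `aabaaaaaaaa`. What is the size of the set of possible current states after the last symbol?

Start: {C}
read a: {C, E}
read a: {B, C, E}
read b: {A, B, C}
read a: {A, C, D, E}
read a: {B, C, D, E}
read a: {A, B, C, D, E}
read a: {A, B, C, D, E}
read a: {A, B, C, D, E}
read a: {A, B, C, D, E}
read a: {A, B, C, D, E}
read a: {A, B, C, D, E}
Final reachable set {A, B, C, D, E} has 5 states.

5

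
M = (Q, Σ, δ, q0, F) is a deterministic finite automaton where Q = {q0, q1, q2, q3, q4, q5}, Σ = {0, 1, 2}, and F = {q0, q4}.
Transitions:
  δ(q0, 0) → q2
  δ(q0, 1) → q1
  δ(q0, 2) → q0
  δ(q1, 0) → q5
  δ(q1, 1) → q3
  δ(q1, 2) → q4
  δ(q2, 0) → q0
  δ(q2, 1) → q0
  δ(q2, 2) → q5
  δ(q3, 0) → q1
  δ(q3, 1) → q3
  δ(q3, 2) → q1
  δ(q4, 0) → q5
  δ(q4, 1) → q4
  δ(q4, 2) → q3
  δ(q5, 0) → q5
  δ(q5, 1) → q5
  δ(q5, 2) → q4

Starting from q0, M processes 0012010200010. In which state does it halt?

q5

q0 --0--> q2
q2 --0--> q0
q0 --1--> q1
q1 --2--> q4
q4 --0--> q5
q5 --1--> q5
q5 --0--> q5
q5 --2--> q4
q4 --0--> q5
q5 --0--> q5
q5 --0--> q5
q5 --1--> q5
q5 --0--> q5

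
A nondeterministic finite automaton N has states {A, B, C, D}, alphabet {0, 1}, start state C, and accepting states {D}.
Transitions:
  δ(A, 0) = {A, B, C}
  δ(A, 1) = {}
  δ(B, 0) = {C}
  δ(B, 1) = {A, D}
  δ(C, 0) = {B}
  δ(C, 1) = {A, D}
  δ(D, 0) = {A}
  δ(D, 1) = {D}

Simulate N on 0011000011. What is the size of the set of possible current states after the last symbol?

1

Start: {C}
read 0: {B}
read 0: {C}
read 1: {A, D}
read 1: {D}
read 0: {A}
read 0: {A, B, C}
read 0: {A, B, C}
read 0: {A, B, C}
read 1: {A, D}
read 1: {D}
Final reachable set {D} has 1 state.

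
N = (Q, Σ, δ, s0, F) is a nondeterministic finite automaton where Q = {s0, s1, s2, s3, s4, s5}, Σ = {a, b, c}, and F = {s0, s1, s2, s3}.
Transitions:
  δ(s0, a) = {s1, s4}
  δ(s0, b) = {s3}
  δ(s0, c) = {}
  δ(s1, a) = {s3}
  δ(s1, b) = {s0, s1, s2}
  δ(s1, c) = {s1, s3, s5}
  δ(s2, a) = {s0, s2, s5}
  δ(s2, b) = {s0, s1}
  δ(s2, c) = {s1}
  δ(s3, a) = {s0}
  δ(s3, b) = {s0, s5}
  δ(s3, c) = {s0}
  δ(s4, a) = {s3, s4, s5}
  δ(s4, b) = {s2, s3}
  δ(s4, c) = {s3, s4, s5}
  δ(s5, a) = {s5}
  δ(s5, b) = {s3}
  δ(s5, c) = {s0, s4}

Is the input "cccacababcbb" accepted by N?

Start: {s0}
read c: {}
The reachable set is empty and stays empty for the remaining 11 symbols.
Reachable ∩ accepting = {} — empty.

rejected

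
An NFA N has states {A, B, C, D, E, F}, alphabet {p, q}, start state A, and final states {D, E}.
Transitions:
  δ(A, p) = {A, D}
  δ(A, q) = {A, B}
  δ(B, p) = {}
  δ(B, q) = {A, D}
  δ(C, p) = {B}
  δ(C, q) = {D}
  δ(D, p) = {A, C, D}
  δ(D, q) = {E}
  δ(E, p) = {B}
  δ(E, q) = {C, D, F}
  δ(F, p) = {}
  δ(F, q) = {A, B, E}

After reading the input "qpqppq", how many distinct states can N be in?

Start: {A}
read q: {A, B}
read p: {A, D}
read q: {A, B, E}
read p: {A, B, D}
read p: {A, C, D}
read q: {A, B, D, E}
Final reachable set {A, B, D, E} has 4 states.

4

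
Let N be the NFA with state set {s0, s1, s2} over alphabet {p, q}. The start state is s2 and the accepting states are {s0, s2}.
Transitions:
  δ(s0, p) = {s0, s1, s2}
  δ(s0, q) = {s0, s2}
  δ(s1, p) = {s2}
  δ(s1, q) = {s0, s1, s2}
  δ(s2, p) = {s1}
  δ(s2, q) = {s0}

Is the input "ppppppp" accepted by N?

rejected

Start: {s2}
read p: {s1}
read p: {s2}
read p: {s1}
read p: {s2}
read p: {s1}
read p: {s2}
read p: {s1}
Reachable ∩ accepting = {} — empty.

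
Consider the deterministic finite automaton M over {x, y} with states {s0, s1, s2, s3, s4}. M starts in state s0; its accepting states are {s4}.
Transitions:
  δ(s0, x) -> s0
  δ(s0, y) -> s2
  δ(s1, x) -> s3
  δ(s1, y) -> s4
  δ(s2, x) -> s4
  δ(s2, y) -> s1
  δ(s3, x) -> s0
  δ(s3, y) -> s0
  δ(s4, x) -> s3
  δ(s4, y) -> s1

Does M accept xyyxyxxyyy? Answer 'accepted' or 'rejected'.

s0 --x--> s0
s0 --y--> s2
s2 --y--> s1
s1 --x--> s3
s3 --y--> s0
s0 --x--> s0
s0 --x--> s0
s0 --y--> s2
s2 --y--> s1
s1 --y--> s4
End in state s4, which is an accepting state.

accepted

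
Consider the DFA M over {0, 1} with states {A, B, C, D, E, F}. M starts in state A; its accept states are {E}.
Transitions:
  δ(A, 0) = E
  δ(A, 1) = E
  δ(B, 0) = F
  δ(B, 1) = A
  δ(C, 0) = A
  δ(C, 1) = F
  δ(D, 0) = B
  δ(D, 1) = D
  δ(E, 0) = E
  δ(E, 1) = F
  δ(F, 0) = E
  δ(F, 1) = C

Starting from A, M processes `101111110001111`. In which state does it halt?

A --1--> E
E --0--> E
E --1--> F
F --1--> C
C --1--> F
F --1--> C
C --1--> F
F --1--> C
C --0--> A
A --0--> E
E --0--> E
E --1--> F
F --1--> C
C --1--> F
F --1--> C

C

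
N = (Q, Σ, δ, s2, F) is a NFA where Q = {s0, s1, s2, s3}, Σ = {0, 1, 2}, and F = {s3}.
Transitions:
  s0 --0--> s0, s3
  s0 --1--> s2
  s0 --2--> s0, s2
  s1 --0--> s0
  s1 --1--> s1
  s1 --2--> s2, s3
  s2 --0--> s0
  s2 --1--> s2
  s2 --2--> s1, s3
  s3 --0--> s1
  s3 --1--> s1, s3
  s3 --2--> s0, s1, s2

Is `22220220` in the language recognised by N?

Start: {s2}
read 2: {s1, s3}
read 2: {s0, s1, s2, s3}
read 2: {s0, s1, s2, s3}
read 2: {s0, s1, s2, s3}
read 0: {s0, s1, s3}
read 2: {s0, s1, s2, s3}
read 2: {s0, s1, s2, s3}
read 0: {s0, s1, s3}
Reachable ∩ accepting = {s3} — nonempty.

accepted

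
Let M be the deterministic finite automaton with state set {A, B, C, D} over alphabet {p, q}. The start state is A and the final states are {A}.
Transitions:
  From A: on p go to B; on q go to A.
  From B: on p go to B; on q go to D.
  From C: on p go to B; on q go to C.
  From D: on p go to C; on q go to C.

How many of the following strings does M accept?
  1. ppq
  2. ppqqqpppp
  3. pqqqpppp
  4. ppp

0

ppq: rejected
ppqqqpppp: rejected
pqqqpppp: rejected
ppp: rejected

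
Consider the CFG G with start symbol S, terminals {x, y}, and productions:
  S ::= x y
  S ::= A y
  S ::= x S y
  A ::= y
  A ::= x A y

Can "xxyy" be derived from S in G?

yes

S ⇒ xSy ⇒ xxyy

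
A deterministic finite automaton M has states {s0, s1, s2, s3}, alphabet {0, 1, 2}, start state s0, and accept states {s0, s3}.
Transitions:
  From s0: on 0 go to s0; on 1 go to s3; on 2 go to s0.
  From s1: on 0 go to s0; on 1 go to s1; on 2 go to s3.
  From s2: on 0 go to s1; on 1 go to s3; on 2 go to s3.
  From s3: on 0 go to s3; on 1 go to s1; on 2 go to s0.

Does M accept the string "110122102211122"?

accepted

s0 --1--> s3
s3 --1--> s1
s1 --0--> s0
s0 --1--> s3
s3 --2--> s0
s0 --2--> s0
s0 --1--> s3
s3 --0--> s3
s3 --2--> s0
s0 --2--> s0
s0 --1--> s3
s3 --1--> s1
s1 --1--> s1
s1 --2--> s3
s3 --2--> s0
End in state s0, which is an accepting state.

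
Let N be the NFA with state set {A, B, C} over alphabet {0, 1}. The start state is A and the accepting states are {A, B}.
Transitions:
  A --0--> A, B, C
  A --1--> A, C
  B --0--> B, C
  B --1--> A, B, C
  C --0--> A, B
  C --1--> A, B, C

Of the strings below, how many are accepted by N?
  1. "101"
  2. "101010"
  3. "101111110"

"101": accepted
"101010": accepted
"101111110": accepted

3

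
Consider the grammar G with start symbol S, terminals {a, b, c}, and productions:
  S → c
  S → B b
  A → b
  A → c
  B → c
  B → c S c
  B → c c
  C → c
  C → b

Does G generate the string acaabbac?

no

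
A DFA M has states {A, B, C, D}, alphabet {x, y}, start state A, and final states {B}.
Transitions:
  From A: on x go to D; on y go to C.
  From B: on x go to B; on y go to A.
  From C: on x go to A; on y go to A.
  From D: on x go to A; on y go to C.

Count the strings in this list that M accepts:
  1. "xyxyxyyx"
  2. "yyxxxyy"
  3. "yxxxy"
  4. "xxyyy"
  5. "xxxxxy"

"xyxyxyyx": rejected
"yyxxxyy": rejected
"yxxxy": rejected
"xxyyy": rejected
"xxxxxy": rejected

0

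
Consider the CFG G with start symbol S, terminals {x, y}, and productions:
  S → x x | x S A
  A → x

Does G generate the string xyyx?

no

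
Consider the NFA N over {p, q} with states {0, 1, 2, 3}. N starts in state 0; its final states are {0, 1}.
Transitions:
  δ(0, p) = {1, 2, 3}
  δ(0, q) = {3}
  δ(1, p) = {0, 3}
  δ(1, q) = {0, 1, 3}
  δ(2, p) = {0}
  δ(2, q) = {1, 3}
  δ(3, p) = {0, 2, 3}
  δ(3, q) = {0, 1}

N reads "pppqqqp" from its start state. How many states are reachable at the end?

Start: {0}
read p: {1, 2, 3}
read p: {0, 2, 3}
read p: {0, 1, 2, 3}
read q: {0, 1, 3}
read q: {0, 1, 3}
read q: {0, 1, 3}
read p: {0, 1, 2, 3}
Final reachable set {0, 1, 2, 3} has 4 states.

4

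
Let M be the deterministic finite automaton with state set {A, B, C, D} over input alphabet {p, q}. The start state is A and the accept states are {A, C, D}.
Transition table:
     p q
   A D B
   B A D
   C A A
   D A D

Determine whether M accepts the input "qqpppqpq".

rejected

A --q--> B
B --q--> D
D --p--> A
A --p--> D
D --p--> A
A --q--> B
B --p--> A
A --q--> B
End in state B, which is not an accepting state.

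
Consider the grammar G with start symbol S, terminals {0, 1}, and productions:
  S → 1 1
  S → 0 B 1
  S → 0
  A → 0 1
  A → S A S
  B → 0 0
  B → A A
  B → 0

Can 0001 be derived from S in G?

yes

S ⇒ 0B1 ⇒ 0001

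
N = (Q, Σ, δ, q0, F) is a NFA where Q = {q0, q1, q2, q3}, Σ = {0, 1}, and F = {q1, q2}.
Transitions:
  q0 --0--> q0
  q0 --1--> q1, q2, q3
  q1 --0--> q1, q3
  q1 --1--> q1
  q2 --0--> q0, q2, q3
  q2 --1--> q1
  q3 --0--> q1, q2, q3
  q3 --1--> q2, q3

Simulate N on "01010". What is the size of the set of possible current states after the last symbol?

4

Start: {q0}
read 0: {q0}
read 1: {q1, q2, q3}
read 0: {q0, q1, q2, q3}
read 1: {q1, q2, q3}
read 0: {q0, q1, q2, q3}
Final reachable set {q0, q1, q2, q3} has 4 states.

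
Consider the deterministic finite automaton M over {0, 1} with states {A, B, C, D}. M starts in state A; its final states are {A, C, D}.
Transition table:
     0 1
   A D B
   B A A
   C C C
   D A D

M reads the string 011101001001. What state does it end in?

D

A --0--> D
D --1--> D
D --1--> D
D --1--> D
D --0--> A
A --1--> B
B --0--> A
A --0--> D
D --1--> D
D --0--> A
A --0--> D
D --1--> D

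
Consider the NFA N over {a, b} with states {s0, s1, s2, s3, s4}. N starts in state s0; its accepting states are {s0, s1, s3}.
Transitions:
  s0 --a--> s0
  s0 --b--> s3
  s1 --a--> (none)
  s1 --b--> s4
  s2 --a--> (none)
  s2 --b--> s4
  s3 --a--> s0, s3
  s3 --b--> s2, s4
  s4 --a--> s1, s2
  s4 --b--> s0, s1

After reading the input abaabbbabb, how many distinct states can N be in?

Start: {s0}
read a: {s0}
read b: {s3}
read a: {s0, s3}
read a: {s0, s3}
read b: {s2, s3, s4}
read b: {s0, s1, s2, s4}
read b: {s0, s1, s3, s4}
read a: {s0, s1, s2, s3}
read b: {s2, s3, s4}
read b: {s0, s1, s2, s4}
Final reachable set {s0, s1, s2, s4} has 4 states.

4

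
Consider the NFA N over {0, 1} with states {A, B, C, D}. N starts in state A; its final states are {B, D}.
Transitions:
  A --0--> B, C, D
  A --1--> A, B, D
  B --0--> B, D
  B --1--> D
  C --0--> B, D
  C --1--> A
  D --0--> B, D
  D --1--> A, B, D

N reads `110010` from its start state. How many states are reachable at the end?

3

Start: {A}
read 1: {A, B, D}
read 1: {A, B, D}
read 0: {B, C, D}
read 0: {B, D}
read 1: {A, B, D}
read 0: {B, C, D}
Final reachable set {B, C, D} has 3 states.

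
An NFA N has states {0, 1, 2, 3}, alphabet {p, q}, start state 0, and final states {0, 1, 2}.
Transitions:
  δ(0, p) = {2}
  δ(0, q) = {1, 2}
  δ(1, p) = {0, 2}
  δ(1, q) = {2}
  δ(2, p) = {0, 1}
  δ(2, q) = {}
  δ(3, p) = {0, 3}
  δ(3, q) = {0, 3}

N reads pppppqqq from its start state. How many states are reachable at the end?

0

Start: {0}
read p: {2}
read p: {0, 1}
read p: {0, 2}
read p: {0, 1, 2}
read p: {0, 1, 2}
read q: {1, 2}
read q: {2}
read q: {}
Final reachable set {} has 0 states.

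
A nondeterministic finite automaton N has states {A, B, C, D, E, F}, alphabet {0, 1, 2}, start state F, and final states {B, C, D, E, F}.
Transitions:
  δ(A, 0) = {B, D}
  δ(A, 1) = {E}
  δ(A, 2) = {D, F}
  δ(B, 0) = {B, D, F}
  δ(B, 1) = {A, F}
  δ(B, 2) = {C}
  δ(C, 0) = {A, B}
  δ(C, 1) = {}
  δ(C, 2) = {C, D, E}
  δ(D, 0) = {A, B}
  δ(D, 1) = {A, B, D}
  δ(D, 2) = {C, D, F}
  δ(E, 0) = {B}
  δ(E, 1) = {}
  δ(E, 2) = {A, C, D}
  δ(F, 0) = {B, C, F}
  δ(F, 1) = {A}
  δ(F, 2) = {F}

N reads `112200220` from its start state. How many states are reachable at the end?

5

Start: {F}
read 1: {A}
read 1: {E}
read 2: {A, C, D}
read 2: {C, D, E, F}
read 0: {A, B, C, F}
read 0: {A, B, C, D, F}
read 2: {C, D, E, F}
read 2: {A, C, D, E, F}
read 0: {A, B, C, D, F}
Final reachable set {A, B, C, D, F} has 5 states.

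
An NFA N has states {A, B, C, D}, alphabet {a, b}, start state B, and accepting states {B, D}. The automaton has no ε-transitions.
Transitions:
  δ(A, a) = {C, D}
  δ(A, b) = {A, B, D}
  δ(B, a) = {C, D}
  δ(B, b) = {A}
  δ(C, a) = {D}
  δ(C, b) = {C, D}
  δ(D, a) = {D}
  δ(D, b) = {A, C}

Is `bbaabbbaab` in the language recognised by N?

rejected

Start: {B}
read b: {A}
read b: {A, B, D}
read a: {C, D}
read a: {D}
read b: {A, C}
read b: {A, B, C, D}
read b: {A, B, C, D}
read a: {C, D}
read a: {D}
read b: {A, C}
Reachable ∩ accepting = {} — empty.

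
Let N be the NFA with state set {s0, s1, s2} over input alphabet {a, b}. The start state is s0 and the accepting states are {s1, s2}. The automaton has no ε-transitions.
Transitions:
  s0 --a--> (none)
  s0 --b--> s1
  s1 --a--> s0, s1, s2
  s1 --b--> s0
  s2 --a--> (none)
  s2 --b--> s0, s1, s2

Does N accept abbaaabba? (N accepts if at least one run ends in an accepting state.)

Start: {s0}
read a: {}
The reachable set is empty and stays empty for the remaining 8 symbols.
Reachable ∩ accepting = {} — empty.

rejected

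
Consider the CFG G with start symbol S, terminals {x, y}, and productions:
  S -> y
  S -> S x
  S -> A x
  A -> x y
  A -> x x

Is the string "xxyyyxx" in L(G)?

no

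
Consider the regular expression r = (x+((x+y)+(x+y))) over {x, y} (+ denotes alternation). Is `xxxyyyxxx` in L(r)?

Neither x nor ((x+y)+(x+y)) matches xxxyyyxxx.

no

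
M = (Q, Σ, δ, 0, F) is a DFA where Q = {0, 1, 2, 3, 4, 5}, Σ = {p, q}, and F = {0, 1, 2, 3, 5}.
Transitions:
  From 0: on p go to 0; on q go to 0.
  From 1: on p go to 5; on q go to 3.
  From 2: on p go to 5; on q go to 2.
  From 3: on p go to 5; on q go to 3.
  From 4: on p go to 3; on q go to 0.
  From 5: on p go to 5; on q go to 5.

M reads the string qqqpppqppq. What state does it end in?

0 --q--> 0
0 --q--> 0
0 --q--> 0
0 --p--> 0
0 --p--> 0
0 --p--> 0
0 --q--> 0
0 --p--> 0
0 --p--> 0
0 --q--> 0

0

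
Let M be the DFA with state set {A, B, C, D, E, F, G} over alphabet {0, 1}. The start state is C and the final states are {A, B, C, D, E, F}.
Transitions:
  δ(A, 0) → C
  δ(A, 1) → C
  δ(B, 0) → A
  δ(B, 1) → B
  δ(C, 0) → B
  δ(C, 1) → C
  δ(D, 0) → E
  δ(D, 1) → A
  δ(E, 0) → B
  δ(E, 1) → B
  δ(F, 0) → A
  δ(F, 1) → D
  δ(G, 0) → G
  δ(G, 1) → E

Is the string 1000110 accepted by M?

C --1--> C
C --0--> B
B --0--> A
A --0--> C
C --1--> C
C --1--> C
C --0--> B
End in state B, which is an accepting state.

accepted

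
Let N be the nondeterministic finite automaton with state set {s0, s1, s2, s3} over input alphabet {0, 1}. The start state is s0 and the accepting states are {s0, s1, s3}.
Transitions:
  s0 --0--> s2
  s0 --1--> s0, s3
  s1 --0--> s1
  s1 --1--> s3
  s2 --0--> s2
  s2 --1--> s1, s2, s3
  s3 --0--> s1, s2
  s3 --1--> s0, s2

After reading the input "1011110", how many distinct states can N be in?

2

Start: {s0}
read 1: {s0, s3}
read 0: {s1, s2}
read 1: {s1, s2, s3}
read 1: {s0, s1, s2, s3}
read 1: {s0, s1, s2, s3}
read 1: {s0, s1, s2, s3}
read 0: {s1, s2}
Final reachable set {s1, s2} has 2 states.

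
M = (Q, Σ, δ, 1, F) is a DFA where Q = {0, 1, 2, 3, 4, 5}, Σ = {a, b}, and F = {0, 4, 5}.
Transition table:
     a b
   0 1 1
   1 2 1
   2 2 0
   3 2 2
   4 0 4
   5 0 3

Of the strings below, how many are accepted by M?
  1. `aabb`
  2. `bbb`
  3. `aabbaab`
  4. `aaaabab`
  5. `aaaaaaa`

`aabb`: rejected
`bbb`: rejected
`aabbaab`: accepted
`aaaabab`: rejected
`aaaaaaa`: rejected

1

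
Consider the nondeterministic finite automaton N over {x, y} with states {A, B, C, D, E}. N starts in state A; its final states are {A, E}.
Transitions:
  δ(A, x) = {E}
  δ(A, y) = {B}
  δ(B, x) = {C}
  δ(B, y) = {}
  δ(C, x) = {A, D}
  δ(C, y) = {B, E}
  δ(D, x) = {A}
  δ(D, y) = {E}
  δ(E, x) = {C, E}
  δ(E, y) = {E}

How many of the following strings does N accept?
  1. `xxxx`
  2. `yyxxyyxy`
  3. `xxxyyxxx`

2

`xxxx`: accepted
`yyxxyyxy`: rejected
`xxxyyxxx`: accepted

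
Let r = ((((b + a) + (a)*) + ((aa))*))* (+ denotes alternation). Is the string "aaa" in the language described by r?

Split into 3 pieces a · a · a; each matches (((b+a)+(a)*)+((aa))*).

yes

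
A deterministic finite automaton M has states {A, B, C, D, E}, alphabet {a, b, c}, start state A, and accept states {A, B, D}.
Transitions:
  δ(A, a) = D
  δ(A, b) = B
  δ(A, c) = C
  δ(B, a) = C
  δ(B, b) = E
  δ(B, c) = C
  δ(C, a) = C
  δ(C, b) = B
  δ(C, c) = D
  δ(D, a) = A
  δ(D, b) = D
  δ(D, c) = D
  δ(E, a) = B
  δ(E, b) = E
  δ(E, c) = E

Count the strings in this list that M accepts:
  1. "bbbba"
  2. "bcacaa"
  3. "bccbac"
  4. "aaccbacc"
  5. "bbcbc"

"bbbba": accepted
"bcacaa": accepted
"bccbac": rejected
"aaccbacc": accepted
"bbcbc": rejected

3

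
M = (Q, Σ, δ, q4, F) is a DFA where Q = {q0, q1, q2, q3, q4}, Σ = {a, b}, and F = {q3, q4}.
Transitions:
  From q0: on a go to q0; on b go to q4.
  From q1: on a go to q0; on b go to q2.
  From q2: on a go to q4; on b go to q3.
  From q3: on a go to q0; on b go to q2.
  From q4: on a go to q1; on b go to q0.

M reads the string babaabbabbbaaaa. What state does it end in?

q4 --b--> q0
q0 --a--> q0
q0 --b--> q4
q4 --a--> q1
q1 --a--> q0
q0 --b--> q4
q4 --b--> q0
q0 --a--> q0
q0 --b--> q4
q4 --b--> q0
q0 --b--> q4
q4 --a--> q1
q1 --a--> q0
q0 --a--> q0
q0 --a--> q0

q0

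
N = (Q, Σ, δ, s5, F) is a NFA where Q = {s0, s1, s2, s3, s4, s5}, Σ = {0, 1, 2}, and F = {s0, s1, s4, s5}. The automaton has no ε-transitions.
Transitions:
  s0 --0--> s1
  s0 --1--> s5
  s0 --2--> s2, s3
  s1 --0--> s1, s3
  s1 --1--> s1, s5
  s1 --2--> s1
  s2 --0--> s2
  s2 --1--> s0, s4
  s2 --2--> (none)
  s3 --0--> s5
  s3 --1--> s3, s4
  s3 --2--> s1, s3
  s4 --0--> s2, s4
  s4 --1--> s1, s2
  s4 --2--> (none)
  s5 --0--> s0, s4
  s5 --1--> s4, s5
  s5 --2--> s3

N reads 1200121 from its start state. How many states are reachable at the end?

4

Start: {s5}
read 1: {s4, s5}
read 2: {s3}
read 0: {s5}
read 0: {s0, s4}
read 1: {s1, s2, s5}
read 2: {s1, s3}
read 1: {s1, s3, s4, s5}
Final reachable set {s1, s3, s4, s5} has 4 states.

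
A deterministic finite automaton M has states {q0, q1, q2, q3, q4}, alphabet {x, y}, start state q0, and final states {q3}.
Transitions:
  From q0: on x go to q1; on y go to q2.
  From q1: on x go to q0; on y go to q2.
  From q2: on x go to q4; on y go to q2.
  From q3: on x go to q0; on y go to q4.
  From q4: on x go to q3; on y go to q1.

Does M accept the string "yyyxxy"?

rejected

q0 --y--> q2
q2 --y--> q2
q2 --y--> q2
q2 --x--> q4
q4 --x--> q3
q3 --y--> q4
End in state q4, which is not an accepting state.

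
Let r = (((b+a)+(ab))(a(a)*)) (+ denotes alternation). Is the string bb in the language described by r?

no

No split of bb into u·v has ((b+a)+(ab)) matching u and (a(a)*) matching v.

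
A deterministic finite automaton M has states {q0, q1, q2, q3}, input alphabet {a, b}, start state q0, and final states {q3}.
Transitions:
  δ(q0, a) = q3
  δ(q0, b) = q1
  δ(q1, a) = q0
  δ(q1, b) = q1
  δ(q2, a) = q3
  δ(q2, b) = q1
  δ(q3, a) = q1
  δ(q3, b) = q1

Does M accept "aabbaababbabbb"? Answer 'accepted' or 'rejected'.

rejected

q0 --a--> q3
q3 --a--> q1
q1 --b--> q1
q1 --b--> q1
q1 --a--> q0
q0 --a--> q3
q3 --b--> q1
q1 --a--> q0
q0 --b--> q1
q1 --b--> q1
q1 --a--> q0
q0 --b--> q1
q1 --b--> q1
q1 --b--> q1
End in state q1, which is not an accepting state.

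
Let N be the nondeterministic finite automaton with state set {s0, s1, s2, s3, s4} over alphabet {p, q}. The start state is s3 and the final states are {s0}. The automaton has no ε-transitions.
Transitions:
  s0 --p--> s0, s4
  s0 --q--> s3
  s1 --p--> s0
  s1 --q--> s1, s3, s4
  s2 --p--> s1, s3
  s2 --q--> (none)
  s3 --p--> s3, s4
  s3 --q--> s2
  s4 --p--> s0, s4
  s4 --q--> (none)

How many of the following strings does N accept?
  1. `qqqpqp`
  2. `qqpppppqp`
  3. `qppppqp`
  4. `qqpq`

0

`qqqpqp`: rejected
`qqpppppqp`: rejected
`qppppqp`: rejected
`qqpq`: rejected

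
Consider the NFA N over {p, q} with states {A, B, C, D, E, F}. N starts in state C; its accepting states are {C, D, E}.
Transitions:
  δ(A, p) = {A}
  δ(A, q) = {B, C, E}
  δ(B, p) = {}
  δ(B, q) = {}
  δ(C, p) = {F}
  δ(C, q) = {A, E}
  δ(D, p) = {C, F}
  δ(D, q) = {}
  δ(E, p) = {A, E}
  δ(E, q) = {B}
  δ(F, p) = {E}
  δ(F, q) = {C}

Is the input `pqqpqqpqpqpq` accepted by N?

Start: {C}
read p: {F}
read q: {C}
read q: {A, E}
read p: {A, E}
read q: {B, C, E}
read q: {A, B, E}
read p: {A, E}
read q: {B, C, E}
read p: {A, E, F}
read q: {B, C, E}
read p: {A, E, F}
read q: {B, C, E}
Reachable ∩ accepting = {C, E} — nonempty.

accepted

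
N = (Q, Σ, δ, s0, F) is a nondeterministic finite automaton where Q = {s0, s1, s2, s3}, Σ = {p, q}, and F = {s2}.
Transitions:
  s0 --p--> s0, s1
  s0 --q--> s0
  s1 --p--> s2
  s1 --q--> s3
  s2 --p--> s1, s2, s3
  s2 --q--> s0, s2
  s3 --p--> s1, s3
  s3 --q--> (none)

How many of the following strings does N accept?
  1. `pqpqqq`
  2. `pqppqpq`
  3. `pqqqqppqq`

2

`pqpqqq`: rejected
`pqppqpq`: accepted
`pqqqqppqq`: accepted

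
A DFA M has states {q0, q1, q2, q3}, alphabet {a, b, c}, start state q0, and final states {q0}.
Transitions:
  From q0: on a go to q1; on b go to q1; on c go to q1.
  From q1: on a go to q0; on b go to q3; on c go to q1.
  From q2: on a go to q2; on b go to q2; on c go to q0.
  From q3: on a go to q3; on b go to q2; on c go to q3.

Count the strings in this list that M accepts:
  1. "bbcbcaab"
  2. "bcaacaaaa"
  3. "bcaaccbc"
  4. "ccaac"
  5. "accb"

"bbcbcaab": rejected
"bcaacaaaa": rejected
"bcaaccbc": rejected
"ccaac": rejected
"accb": rejected

0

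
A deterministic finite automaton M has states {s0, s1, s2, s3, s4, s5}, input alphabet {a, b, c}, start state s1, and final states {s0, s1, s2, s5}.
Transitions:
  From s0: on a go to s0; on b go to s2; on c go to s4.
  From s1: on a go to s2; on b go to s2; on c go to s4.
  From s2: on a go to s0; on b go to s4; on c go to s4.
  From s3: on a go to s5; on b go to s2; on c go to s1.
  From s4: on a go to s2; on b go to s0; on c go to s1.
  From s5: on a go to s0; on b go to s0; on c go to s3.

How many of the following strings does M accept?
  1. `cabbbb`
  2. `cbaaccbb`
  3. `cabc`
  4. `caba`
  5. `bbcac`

`cabbbb`: rejected
`cbaaccbb`: rejected
`cabc`: accepted
`caba`: accepted
`bbcac`: rejected

2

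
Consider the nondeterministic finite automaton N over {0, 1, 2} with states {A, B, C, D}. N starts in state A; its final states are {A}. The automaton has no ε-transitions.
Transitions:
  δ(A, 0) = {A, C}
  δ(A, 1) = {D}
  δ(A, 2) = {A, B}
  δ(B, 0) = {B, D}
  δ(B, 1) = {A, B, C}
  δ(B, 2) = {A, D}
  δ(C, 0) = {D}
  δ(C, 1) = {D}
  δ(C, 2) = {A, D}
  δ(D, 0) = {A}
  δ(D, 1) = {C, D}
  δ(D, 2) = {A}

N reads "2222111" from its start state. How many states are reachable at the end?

4

Start: {A}
read 2: {A, B}
read 2: {A, B, D}
read 2: {A, B, D}
read 2: {A, B, D}
read 1: {A, B, C, D}
read 1: {A, B, C, D}
read 1: {A, B, C, D}
Final reachable set {A, B, C, D} has 4 states.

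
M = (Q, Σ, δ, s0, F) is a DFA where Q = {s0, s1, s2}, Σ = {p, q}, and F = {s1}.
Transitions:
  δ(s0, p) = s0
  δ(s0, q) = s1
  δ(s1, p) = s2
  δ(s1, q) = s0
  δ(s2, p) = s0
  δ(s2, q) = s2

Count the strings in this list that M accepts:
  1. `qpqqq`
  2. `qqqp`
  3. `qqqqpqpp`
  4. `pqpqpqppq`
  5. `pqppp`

`qpqqq`: rejected
`qqqp`: rejected
`qqqqpqpp`: rejected
`pqpqpqppq`: accepted
`pqppp`: rejected

1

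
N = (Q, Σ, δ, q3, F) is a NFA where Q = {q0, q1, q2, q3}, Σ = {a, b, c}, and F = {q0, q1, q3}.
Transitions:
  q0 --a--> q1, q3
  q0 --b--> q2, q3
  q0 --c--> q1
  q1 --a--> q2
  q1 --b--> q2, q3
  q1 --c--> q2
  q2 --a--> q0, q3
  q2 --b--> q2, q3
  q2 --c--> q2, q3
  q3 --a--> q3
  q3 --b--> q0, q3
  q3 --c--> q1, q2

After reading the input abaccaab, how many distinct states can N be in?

Start: {q3}
read a: {q3}
read b: {q0, q3}
read a: {q1, q3}
read c: {q1, q2}
read c: {q2, q3}
read a: {q0, q3}
read a: {q1, q3}
read b: {q0, q2, q3}
Final reachable set {q0, q2, q3} has 3 states.

3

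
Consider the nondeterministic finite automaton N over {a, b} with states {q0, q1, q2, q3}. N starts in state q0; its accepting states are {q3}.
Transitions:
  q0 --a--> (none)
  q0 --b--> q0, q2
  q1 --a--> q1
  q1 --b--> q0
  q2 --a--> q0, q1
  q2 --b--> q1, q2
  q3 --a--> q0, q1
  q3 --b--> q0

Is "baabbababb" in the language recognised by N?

Start: {q0}
read b: {q0, q2}
read a: {q0, q1}
read a: {q1}
read b: {q0}
read b: {q0, q2}
read a: {q0, q1}
read b: {q0, q2}
read a: {q0, q1}
read b: {q0, q2}
read b: {q0, q1, q2}
Reachable ∩ accepting = {} — empty.

rejected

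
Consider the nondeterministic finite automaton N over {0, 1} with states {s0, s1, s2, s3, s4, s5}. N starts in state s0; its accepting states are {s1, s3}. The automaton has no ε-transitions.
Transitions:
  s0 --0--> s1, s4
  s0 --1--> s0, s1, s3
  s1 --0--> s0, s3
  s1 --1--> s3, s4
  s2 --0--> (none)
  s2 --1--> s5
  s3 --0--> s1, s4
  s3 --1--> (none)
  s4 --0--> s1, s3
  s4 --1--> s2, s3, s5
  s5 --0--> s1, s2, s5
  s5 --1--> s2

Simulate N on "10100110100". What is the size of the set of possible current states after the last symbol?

6

Start: {s0}
read 1: {s0, s1, s3}
read 0: {s0, s1, s3, s4}
read 1: {s0, s1, s2, s3, s4, s5}
read 0: {s0, s1, s2, s3, s4, s5}
read 0: {s0, s1, s2, s3, s4, s5}
read 1: {s0, s1, s2, s3, s4, s5}
read 1: {s0, s1, s2, s3, s4, s5}
read 0: {s0, s1, s2, s3, s4, s5}
read 1: {s0, s1, s2, s3, s4, s5}
read 0: {s0, s1, s2, s3, s4, s5}
read 0: {s0, s1, s2, s3, s4, s5}
Final reachable set {s0, s1, s2, s3, s4, s5} has 6 states.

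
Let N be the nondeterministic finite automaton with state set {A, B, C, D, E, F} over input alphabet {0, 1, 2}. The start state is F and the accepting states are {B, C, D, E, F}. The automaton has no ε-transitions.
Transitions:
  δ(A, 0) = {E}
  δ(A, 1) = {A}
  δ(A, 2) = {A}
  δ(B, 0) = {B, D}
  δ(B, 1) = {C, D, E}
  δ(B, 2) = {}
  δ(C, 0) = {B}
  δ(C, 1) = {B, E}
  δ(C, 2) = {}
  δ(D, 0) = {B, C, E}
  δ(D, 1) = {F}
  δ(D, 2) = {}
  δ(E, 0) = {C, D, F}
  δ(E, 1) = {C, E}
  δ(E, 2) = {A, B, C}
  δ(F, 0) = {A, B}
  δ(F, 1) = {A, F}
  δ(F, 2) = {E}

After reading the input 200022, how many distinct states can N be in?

3

Start: {F}
read 2: {E}
read 0: {C, D, F}
read 0: {A, B, C, E}
read 0: {B, C, D, E, F}
read 2: {A, B, C, E}
read 2: {A, B, C}
Final reachable set {A, B, C} has 3 states.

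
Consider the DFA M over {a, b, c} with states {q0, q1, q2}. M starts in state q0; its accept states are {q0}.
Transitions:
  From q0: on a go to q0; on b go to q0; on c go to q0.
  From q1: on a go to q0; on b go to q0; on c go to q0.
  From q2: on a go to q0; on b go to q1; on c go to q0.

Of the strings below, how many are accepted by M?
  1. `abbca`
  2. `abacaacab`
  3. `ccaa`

`abbca`: accepted
`abacaacab`: accepted
`ccaa`: accepted

3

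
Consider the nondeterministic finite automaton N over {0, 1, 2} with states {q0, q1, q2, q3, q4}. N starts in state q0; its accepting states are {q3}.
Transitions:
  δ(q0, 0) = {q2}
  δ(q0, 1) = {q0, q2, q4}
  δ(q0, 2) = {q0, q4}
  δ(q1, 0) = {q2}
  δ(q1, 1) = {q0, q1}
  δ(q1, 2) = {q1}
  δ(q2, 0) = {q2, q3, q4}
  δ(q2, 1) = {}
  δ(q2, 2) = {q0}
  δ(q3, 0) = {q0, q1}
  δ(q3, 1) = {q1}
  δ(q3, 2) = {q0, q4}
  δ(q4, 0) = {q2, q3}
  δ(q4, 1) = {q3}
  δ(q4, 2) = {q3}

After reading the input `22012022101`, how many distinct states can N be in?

5

Start: {q0}
read 2: {q0, q4}
read 2: {q0, q3, q4}
read 0: {q0, q1, q2, q3}
read 1: {q0, q1, q2, q4}
read 2: {q0, q1, q3, q4}
read 0: {q0, q1, q2, q3}
read 2: {q0, q1, q4}
read 2: {q0, q1, q3, q4}
read 1: {q0, q1, q2, q3, q4}
read 0: {q0, q1, q2, q3, q4}
read 1: {q0, q1, q2, q3, q4}
Final reachable set {q0, q1, q2, q3, q4} has 5 states.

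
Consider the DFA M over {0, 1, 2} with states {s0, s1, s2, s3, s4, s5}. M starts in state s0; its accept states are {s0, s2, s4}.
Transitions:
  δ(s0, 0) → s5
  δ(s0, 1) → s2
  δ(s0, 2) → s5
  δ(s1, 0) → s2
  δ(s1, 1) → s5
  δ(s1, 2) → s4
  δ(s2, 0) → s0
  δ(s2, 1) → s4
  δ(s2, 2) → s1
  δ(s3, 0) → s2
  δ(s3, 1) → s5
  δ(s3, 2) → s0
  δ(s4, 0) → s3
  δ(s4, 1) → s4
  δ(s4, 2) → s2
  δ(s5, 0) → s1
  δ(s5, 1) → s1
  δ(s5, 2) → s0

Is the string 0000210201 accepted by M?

s0 --0--> s5
s5 --0--> s1
s1 --0--> s2
s2 --0--> s0
s0 --2--> s5
s5 --1--> s1
s1 --0--> s2
s2 --2--> s1
s1 --0--> s2
s2 --1--> s4
End in state s4, which is an accepting state.

accepted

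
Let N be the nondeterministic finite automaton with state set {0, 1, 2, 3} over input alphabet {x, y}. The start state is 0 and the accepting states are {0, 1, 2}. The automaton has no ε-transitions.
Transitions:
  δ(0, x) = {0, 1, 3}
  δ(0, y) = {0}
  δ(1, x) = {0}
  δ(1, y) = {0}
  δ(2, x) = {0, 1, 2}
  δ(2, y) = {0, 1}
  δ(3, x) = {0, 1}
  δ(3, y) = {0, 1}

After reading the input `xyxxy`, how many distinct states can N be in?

2

Start: {0}
read x: {0, 1, 3}
read y: {0, 1}
read x: {0, 1, 3}
read x: {0, 1, 3}
read y: {0, 1}
Final reachable set {0, 1} has 2 states.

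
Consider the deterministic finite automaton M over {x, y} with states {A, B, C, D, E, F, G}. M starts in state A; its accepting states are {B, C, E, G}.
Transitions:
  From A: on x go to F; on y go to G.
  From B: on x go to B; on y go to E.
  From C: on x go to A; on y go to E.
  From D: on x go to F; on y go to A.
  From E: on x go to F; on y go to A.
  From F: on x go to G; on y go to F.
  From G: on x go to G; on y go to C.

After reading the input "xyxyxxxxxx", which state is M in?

A --x--> F
F --y--> F
F --x--> G
G --y--> C
C --x--> A
A --x--> F
F --x--> G
G --x--> G
G --x--> G
G --x--> G

G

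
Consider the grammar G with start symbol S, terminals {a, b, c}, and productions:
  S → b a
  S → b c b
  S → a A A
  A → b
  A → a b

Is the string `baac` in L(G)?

no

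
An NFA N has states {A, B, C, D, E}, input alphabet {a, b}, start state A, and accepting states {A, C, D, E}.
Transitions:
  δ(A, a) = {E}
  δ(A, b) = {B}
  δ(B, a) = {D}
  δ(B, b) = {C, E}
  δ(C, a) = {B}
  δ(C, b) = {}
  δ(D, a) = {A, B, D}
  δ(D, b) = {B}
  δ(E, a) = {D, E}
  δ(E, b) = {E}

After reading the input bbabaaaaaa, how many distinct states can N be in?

4

Start: {A}
read b: {B}
read b: {C, E}
read a: {B, D, E}
read b: {B, C, E}
read a: {B, D, E}
read a: {A, B, D, E}
read a: {A, B, D, E}
read a: {A, B, D, E}
read a: {A, B, D, E}
read a: {A, B, D, E}
Final reachable set {A, B, D, E} has 4 states.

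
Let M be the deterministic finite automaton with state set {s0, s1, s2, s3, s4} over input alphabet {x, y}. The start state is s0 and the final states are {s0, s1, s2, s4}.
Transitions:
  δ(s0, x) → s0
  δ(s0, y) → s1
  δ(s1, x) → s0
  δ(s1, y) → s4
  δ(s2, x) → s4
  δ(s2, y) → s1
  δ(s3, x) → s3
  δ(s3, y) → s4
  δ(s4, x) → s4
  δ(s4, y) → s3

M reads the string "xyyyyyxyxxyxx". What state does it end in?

s0 --x--> s0
s0 --y--> s1
s1 --y--> s4
s4 --y--> s3
s3 --y--> s4
s4 --y--> s3
s3 --x--> s3
s3 --y--> s4
s4 --x--> s4
s4 --x--> s4
s4 --y--> s3
s3 --x--> s3
s3 --x--> s3

s3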